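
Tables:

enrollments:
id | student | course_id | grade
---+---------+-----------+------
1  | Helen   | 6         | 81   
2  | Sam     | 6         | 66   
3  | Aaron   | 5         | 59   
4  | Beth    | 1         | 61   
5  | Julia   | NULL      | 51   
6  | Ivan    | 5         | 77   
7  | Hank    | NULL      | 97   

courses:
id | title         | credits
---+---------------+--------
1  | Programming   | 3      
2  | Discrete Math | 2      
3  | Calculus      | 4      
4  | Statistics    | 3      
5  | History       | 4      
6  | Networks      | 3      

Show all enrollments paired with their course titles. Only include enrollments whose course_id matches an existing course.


INNER JOIN keeps only enrollments rows whose course_id matches an id in courses. Walk through each enrollment:
  - enrollment 1 (Helen): course_id=6 -> matches Networks
  - enrollment 2 (Sam): course_id=6 -> matches Networks
  - enrollment 3 (Aaron): course_id=5 -> matches History
  - enrollment 4 (Beth): course_id=1 -> matches Programming
  - enrollment 5 (Julia): course_id=NULL, no match -> dropped
  - enrollment 6 (Ivan): course_id=5 -> matches History
  - enrollment 7 (Hank): course_id=NULL, no match -> dropped
So 2 of 7 rows are dropped.

SQL:
SELECT a.student, b.title AS course
FROM enrollments a
INNER JOIN courses b ON a.course_id = b.id

Result:
student | course     
--------+------------
Helen   | Networks   
Sam     | Networks   
Aaron   | History    
Beth    | Programming
Ivan    | History    


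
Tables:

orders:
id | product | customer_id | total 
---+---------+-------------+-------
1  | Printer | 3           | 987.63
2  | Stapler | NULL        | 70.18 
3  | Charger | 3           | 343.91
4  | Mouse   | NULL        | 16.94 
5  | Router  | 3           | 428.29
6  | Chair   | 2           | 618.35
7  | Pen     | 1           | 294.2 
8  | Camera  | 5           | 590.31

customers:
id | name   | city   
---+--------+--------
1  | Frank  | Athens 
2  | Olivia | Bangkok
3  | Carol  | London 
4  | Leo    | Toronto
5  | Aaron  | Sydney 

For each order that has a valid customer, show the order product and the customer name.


INNER JOIN keeps only orders rows whose customer_id matches an id in customers. Walk through each order:
  - order 1 (Printer): customer_id=3 -> matches Carol
  - order 2 (Stapler): customer_id=NULL, no match -> dropped
  - order 3 (Charger): customer_id=3 -> matches Carol
  - order 4 (Mouse): customer_id=NULL, no match -> dropped
  - order 5 (Router): customer_id=3 -> matches Carol
  - order 6 (Chair): customer_id=2 -> matches Olivia
  - order 7 (Pen): customer_id=1 -> matches Frank
  - order 8 (Camera): customer_id=5 -> matches Aaron
So 2 of 8 rows are dropped.

SQL:
SELECT a.product, b.name AS customer
FROM orders a
INNER JOIN customers b ON a.customer_id = b.id

Result:
product | customer
--------+---------
Printer | Carol   
Charger | Carol   
Router  | Carol   
Chair   | Olivia  
Pen     | Frank   
Camera  | Aaron   


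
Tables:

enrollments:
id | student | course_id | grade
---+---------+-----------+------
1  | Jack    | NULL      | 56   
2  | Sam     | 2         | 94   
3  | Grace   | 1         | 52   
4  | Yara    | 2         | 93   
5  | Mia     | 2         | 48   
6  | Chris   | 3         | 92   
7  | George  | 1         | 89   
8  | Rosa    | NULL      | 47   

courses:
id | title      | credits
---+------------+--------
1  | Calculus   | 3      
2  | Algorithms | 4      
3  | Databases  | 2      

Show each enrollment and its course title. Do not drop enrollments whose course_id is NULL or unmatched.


LEFT JOIN keeps every row from enrollments (the left table); where course_id has no match in courses, the course columns become NULL. Walk through each enrollment:
  - enrollment 1 (Jack): course_id=NULL, no match -> kept with NULL
  - enrollment 2 (Sam): course_id=2 -> matches Algorithms
  - enrollment 3 (Grace): course_id=1 -> matches Calculus
  - enrollment 4 (Yara): course_id=2 -> matches Algorithms
  - enrollment 5 (Mia): course_id=2 -> matches Algorithms
  - enrollment 6 (Chris): course_id=3 -> matches Databases
  - enrollment 7 (George): course_id=1 -> matches Calculus
  - enrollment 8 (Rosa): course_id=NULL, no match -> kept with NULL
All 8 rows appear; 2 have NULL course.

SQL:
SELECT a.student, b.title AS course
FROM enrollments a
LEFT JOIN courses b ON a.course_id = b.id

Result:
student | course    
--------+-----------
Jack    | NULL      
Sam     | Algorithms
Grace   | Calculus  
Yara    | Algorithms
Mia     | Algorithms
Chris   | Databases 
George  | Calculus  
Rosa    | NULL      


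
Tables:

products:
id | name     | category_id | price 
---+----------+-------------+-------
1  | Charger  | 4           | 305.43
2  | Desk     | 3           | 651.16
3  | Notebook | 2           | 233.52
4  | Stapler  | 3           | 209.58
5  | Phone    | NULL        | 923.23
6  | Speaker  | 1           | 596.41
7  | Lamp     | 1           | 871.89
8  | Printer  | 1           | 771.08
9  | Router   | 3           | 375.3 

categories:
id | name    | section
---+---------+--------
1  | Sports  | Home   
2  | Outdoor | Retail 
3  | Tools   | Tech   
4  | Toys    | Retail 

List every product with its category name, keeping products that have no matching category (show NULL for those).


LEFT JOIN keeps every row from products (the left table); where category_id has no match in categories, the category columns become NULL. Walk through each product:
  - product 1 (Charger): category_id=4 -> matches Toys
  - product 2 (Desk): category_id=3 -> matches Tools
  - product 3 (Notebook): category_id=2 -> matches Outdoor
  - product 4 (Stapler): category_id=3 -> matches Tools
  - product 5 (Phone): category_id=NULL, no match -> kept with NULL
  - product 6 (Speaker): category_id=1 -> matches Sports
  - product 7 (Lamp): category_id=1 -> matches Sports
  - product 8 (Printer): category_id=1 -> matches Sports
  - product 9 (Router): category_id=3 -> matches Tools
All 9 rows appear; 1 has NULL category.

SQL:
SELECT a.name, b.name AS category
FROM products a
LEFT JOIN categories b ON a.category_id = b.id

Result:
name     | category
---------+---------
Charger  | Toys    
Desk     | Tools   
Notebook | Outdoor 
Stapler  | Tools   
Phone    | NULL    
Speaker  | Sports  
Lamp     | Sports  
Printer  | Sports  
Router   | Tools   


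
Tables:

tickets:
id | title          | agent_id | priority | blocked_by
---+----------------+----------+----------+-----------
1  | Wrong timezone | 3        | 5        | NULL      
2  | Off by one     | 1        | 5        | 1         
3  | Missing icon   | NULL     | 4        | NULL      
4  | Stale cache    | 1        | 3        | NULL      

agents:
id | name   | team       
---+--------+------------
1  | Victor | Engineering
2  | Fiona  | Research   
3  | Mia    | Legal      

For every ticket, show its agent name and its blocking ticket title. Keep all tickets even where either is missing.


Two LEFT JOINs from the same base table tickets: one to agents via agent_id, one to tickets itself via blocked_by. Both are LEFT so every ticket is preserved.
Match against agents:
  - ticket 1 (Wrong timezone): agent_id=3 -> matches Mia
  - ticket 2 (Off by one): agent_id=1 -> matches Victor
  - ticket 3 (Missing icon): agent_id=NULL, no match -> kept with NULL
  - ticket 4 (Stale cache): agent_id=1 -> matches Victor
Match against tickets (self):
  - ticket 1 (Wrong timezone): blocked_by=NULL -> NULL
  - ticket 2 (Off by one): blocked_by=1 -> Wrong timezone
  - ticket 3 (Missing icon): blocked_by=NULL -> NULL
  - ticket 4 (Stale cache): blocked_by=NULL -> NULL

SQL:
SELECT a.title, b.name AS agent, c.title AS blocked_by
FROM tickets a
LEFT JOIN agents b ON a.agent_id = b.id
LEFT JOIN tickets c ON a.blocked_by = c.id

Result:
title          | agent  | blocked_by    
---------------+--------+---------------
Wrong timezone | Mia    | NULL          
Off by one     | Victor | Wrong timezone
Missing icon   | NULL   | NULL          
Stale cache    | Victor | NULL          


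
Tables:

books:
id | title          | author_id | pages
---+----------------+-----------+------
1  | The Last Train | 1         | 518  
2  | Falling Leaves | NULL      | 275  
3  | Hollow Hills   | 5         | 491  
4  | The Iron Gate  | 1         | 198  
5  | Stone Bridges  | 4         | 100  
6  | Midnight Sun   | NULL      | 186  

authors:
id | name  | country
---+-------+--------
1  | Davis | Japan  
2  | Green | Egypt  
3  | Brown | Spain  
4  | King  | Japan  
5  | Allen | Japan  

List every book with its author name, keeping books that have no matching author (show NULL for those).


LEFT JOIN keeps every row from books (the left table); where author_id has no match in authors, the author columns become NULL. Walk through each book:
  - book 1 (The Last Train): author_id=1 -> matches Davis
  - book 2 (Falling Leaves): author_id=NULL, no match -> kept with NULL
  - book 3 (Hollow Hills): author_id=5 -> matches Allen
  - book 4 (The Iron Gate): author_id=1 -> matches Davis
  - book 5 (Stone Bridges): author_id=4 -> matches King
  - book 6 (Midnight Sun): author_id=NULL, no match -> kept with NULL
All 6 rows appear; 2 have NULL author.

SQL:
SELECT a.title, b.name AS author
FROM books a
LEFT JOIN authors b ON a.author_id = b.id

Result:
title          | author
---------------+-------
The Last Train | Davis 
Falling Leaves | NULL  
Hollow Hills   | Allen 
The Iron Gate  | Davis 
Stone Bridges  | King  
Midnight Sun   | NULL  


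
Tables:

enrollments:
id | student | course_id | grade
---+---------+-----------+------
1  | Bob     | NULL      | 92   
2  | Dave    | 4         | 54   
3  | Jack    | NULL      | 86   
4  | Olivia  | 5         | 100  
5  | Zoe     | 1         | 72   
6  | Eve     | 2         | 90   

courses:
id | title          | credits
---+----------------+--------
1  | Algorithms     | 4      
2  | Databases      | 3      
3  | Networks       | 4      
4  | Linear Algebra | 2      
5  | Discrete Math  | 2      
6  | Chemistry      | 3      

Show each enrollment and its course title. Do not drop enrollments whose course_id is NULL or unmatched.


LEFT JOIN keeps every row from enrollments (the left table); where course_id has no match in courses, the course columns become NULL. Walk through each enrollment:
  - enrollment 1 (Bob): course_id=NULL, no match -> kept with NULL
  - enrollment 2 (Dave): course_id=4 -> matches Linear Algebra
  - enrollment 3 (Jack): course_id=NULL, no match -> kept with NULL
  - enrollment 4 (Olivia): course_id=5 -> matches Discrete Math
  - enrollment 5 (Zoe): course_id=1 -> matches Algorithms
  - enrollment 6 (Eve): course_id=2 -> matches Databases
All 6 rows appear; 2 have NULL course.

SQL:
SELECT a.student, b.title AS course
FROM enrollments a
LEFT JOIN courses b ON a.course_id = b.id

Result:
student | course        
--------+---------------
Bob     | NULL          
Dave    | Linear Algebra
Jack    | NULL          
Olivia  | Discrete Math 
Zoe     | Algorithms    
Eve     | Databases     


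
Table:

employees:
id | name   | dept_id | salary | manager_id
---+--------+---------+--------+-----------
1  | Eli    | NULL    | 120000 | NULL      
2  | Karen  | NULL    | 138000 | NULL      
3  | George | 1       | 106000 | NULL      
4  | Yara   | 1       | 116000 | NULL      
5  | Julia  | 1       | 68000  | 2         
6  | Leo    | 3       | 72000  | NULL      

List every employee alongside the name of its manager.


This is a self-join: employees is joined to a second copy of itself, matching each row's manager_id to another row's id. Use LEFT JOIN so rows with manager_id=NULL are kept.
  - employee 1 (Eli): manager_id=NULL -> NULL
  - employee 2 (Karen): manager_id=NULL -> NULL
  - employee 3 (George): manager_id=NULL -> NULL
  - employee 4 (Yara): manager_id=NULL -> NULL
  - employee 5 (Julia): manager_id=2 -> Karen
  - employee 6 (Leo): manager_id=NULL -> NULL

SQL:
SELECT a.name AS item, b.name AS manager
FROM employees a
LEFT JOIN employees b ON a.manager_id = b.id

Result:
item   | manager
-------+--------
Eli    | NULL   
Karen  | NULL   
George | NULL   
Yara   | NULL   
Julia  | Karen  
Leo    | NULL   


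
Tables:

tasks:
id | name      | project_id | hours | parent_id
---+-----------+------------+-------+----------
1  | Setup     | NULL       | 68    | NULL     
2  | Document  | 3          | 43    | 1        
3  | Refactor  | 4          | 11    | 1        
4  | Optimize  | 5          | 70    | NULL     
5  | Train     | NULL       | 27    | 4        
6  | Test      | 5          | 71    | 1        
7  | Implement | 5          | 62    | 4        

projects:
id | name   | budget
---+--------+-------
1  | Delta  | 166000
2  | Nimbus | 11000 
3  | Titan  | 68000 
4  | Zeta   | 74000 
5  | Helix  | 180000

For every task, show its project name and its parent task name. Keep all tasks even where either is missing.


Two LEFT JOINs from the same base table tasks: one to projects via project_id, one to tasks itself via parent_id. Both are LEFT so every task is preserved.
Match against projects:
  - task 1 (Setup): project_id=NULL, no match -> kept with NULL
  - task 2 (Document): project_id=3 -> matches Titan
  - task 3 (Refactor): project_id=4 -> matches Zeta
  - task 4 (Optimize): project_id=5 -> matches Helix
  - task 5 (Train): project_id=NULL, no match -> kept with NULL
  - task 6 (Test): project_id=5 -> matches Helix
  - task 7 (Implement): project_id=5 -> matches Helix
Match against tasks (self):
  - task 1 (Setup): parent_id=NULL -> NULL
  - task 2 (Document): parent_id=1 -> Setup
  - task 3 (Refactor): parent_id=1 -> Setup
  - task 4 (Optimize): parent_id=NULL -> NULL
  - task 5 (Train): parent_id=4 -> Optimize
  - task 6 (Test): parent_id=1 -> Setup
  - task 7 (Implement): parent_id=4 -> Optimize

SQL:
SELECT a.name, b.name AS project, c.name AS parent
FROM tasks a
LEFT JOIN projects b ON a.project_id = b.id
LEFT JOIN tasks c ON a.parent_id = c.id

Result:
name      | project | parent  
----------+---------+---------
Setup     | NULL    | NULL    
Document  | Titan   | Setup   
Refactor  | Zeta    | Setup   
Optimize  | Helix   | NULL    
Train     | NULL    | Optimize
Test      | Helix   | Setup   
Implement | Helix   | Optimize


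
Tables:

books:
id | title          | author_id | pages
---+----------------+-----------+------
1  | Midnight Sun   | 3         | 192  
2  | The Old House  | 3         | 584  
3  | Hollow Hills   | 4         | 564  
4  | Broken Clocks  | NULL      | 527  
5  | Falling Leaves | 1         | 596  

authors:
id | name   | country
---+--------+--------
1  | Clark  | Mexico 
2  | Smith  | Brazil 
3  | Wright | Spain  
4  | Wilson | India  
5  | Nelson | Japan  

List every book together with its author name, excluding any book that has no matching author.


INNER JOIN keeps only books rows whose author_id matches an id in authors. Walk through each book:
  - book 1 (Midnight Sun): author_id=3 -> matches Wright
  - book 2 (The Old House): author_id=3 -> matches Wright
  - book 3 (Hollow Hills): author_id=4 -> matches Wilson
  - book 4 (Broken Clocks): author_id=NULL, no match -> dropped
  - book 5 (Falling Leaves): author_id=1 -> matches Clark
So 1 of 5 rows is dropped.

SQL:
SELECT a.title, b.name AS author
FROM books a
INNER JOIN authors b ON a.author_id = b.id

Result:
title          | author
---------------+-------
Midnight Sun   | Wright
The Old House  | Wright
Hollow Hills   | Wilson
Falling Leaves | Clark 


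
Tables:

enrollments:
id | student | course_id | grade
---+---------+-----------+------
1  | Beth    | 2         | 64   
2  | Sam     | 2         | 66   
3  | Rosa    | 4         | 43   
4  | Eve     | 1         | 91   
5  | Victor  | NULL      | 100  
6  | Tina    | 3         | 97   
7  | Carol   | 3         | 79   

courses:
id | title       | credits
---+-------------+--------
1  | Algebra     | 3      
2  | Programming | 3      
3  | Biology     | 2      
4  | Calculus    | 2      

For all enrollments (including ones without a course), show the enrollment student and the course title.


LEFT JOIN keeps every row from enrollments (the left table); where course_id has no match in courses, the course columns become NULL. Walk through each enrollment:
  - enrollment 1 (Beth): course_id=2 -> matches Programming
  - enrollment 2 (Sam): course_id=2 -> matches Programming
  - enrollment 3 (Rosa): course_id=4 -> matches Calculus
  - enrollment 4 (Eve): course_id=1 -> matches Algebra
  - enrollment 5 (Victor): course_id=NULL, no match -> kept with NULL
  - enrollment 6 (Tina): course_id=3 -> matches Biology
  - enrollment 7 (Carol): course_id=3 -> matches Biology
All 7 rows appear; 1 has NULL course.

SQL:
SELECT a.student, b.title AS course
FROM enrollments a
LEFT JOIN courses b ON a.course_id = b.id

Result:
student | course     
--------+------------
Beth    | Programming
Sam     | Programming
Rosa    | Calculus   
Eve     | Algebra    
Victor  | NULL       
Tina    | Biology    
Carol   | Biology    


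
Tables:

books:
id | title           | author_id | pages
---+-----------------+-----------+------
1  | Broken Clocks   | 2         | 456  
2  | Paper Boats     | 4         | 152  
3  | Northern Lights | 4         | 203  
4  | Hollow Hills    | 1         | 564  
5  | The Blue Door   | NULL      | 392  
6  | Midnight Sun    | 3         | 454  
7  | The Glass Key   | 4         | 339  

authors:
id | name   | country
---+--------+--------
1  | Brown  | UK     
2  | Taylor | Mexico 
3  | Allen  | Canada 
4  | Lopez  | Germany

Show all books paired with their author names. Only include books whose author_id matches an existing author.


INNER JOIN keeps only books rows whose author_id matches an id in authors. Walk through each book:
  - book 1 (Broken Clocks): author_id=2 -> matches Taylor
  - book 2 (Paper Boats): author_id=4 -> matches Lopez
  - book 3 (Northern Lights): author_id=4 -> matches Lopez
  - book 4 (Hollow Hills): author_id=1 -> matches Brown
  - book 5 (The Blue Door): author_id=NULL, no match -> dropped
  - book 6 (Midnight Sun): author_id=3 -> matches Allen
  - book 7 (The Glass Key): author_id=4 -> matches Lopez
So 1 of 7 rows is dropped.

SQL:
SELECT a.title, b.name AS author
FROM books a
INNER JOIN authors b ON a.author_id = b.id

Result:
title           | author
----------------+-------
Broken Clocks   | Taylor
Paper Boats     | Lopez 
Northern Lights | Lopez 
Hollow Hills    | Brown 
Midnight Sun    | Allen 
The Glass Key   | Lopez 


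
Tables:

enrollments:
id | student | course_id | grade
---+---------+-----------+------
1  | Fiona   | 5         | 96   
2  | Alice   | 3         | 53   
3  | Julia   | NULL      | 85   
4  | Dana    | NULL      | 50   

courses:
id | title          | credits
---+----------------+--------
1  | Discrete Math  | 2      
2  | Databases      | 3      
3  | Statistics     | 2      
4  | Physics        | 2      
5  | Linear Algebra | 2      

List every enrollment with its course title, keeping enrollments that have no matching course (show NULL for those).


LEFT JOIN keeps every row from enrollments (the left table); where course_id has no match in courses, the course columns become NULL. Walk through each enrollment:
  - enrollment 1 (Fiona): course_id=5 -> matches Linear Algebra
  - enrollment 2 (Alice): course_id=3 -> matches Statistics
  - enrollment 3 (Julia): course_id=NULL, no match -> kept with NULL
  - enrollment 4 (Dana): course_id=NULL, no match -> kept with NULL
All 4 rows appear; 2 have NULL course.

SQL:
SELECT a.student, b.title AS course
FROM enrollments a
LEFT JOIN courses b ON a.course_id = b.id

Result:
student | course        
--------+---------------
Fiona   | Linear Algebra
Alice   | Statistics    
Julia   | NULL          
Dana    | NULL          


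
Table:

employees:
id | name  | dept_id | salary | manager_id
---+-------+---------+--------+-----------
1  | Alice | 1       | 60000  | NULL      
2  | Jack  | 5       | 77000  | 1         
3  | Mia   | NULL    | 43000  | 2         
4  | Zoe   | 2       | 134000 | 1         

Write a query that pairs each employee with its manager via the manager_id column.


This is a self-join: employees is joined to a second copy of itself, matching each row's manager_id to another row's id. Use LEFT JOIN so rows with manager_id=NULL are kept.
  - employee 1 (Alice): manager_id=NULL -> NULL
  - employee 2 (Jack): manager_id=1 -> Alice
  - employee 3 (Mia): manager_id=2 -> Jack
  - employee 4 (Zoe): manager_id=1 -> Alice

SQL:
SELECT a.name AS item, b.name AS manager
FROM employees a
LEFT JOIN employees b ON a.manager_id = b.id

Result:
item  | manager
------+--------
Alice | NULL   
Jack  | Alice  
Mia   | Jack   
Zoe   | Alice  


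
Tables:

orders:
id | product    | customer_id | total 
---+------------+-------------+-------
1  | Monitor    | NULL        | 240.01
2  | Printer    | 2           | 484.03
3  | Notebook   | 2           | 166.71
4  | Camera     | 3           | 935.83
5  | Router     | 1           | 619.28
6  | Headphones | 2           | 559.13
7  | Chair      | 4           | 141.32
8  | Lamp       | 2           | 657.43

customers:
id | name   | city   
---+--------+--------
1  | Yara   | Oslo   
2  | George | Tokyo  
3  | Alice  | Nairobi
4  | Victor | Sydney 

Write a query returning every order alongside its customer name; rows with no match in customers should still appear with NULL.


LEFT JOIN keeps every row from orders (the left table); where customer_id has no match in customers, the customer columns become NULL. Walk through each order:
  - order 1 (Monitor): customer_id=NULL, no match -> kept with NULL
  - order 2 (Printer): customer_id=2 -> matches George
  - order 3 (Notebook): customer_id=2 -> matches George
  - order 4 (Camera): customer_id=3 -> matches Alice
  - order 5 (Router): customer_id=1 -> matches Yara
  - order 6 (Headphones): customer_id=2 -> matches George
  - order 7 (Chair): customer_id=4 -> matches Victor
  - order 8 (Lamp): customer_id=2 -> matches George
All 8 rows appear; 1 has NULL customer.

SQL:
SELECT a.product, b.name AS customer
FROM orders a
LEFT JOIN customers b ON a.customer_id = b.id

Result:
product    | customer
-----------+---------
Monitor    | NULL    
Printer    | George  
Notebook   | George  
Camera     | Alice   
Router     | Yara    
Headphones | George  
Chair      | Victor  
Lamp       | George  


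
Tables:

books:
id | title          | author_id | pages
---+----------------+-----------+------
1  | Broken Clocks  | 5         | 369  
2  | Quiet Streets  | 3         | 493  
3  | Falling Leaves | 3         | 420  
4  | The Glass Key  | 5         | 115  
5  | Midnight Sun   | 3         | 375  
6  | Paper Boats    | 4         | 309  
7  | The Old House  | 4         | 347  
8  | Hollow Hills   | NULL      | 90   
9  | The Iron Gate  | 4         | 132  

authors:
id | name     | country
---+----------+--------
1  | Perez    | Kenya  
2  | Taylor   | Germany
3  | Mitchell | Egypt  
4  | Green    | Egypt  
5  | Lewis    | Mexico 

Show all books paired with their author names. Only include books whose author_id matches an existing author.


INNER JOIN keeps only books rows whose author_id matches an id in authors. Walk through each book:
  - book 1 (Broken Clocks): author_id=5 -> matches Lewis
  - book 2 (Quiet Streets): author_id=3 -> matches Mitchell
  - book 3 (Falling Leaves): author_id=3 -> matches Mitchell
  - book 4 (The Glass Key): author_id=5 -> matches Lewis
  - book 5 (Midnight Sun): author_id=3 -> matches Mitchell
  - book 6 (Paper Boats): author_id=4 -> matches Green
  - book 7 (The Old House): author_id=4 -> matches Green
  - book 8 (Hollow Hills): author_id=NULL, no match -> dropped
  - book 9 (The Iron Gate): author_id=4 -> matches Green
So 1 of 9 rows is dropped.

SQL:
SELECT a.title, b.name AS author
FROM books a
INNER JOIN authors b ON a.author_id = b.id

Result:
title          | author  
---------------+---------
Broken Clocks  | Lewis   
Quiet Streets  | Mitchell
Falling Leaves | Mitchell
The Glass Key  | Lewis   
Midnight Sun   | Mitchell
Paper Boats    | Green   
The Old House  | Green   
The Iron Gate  | Green   


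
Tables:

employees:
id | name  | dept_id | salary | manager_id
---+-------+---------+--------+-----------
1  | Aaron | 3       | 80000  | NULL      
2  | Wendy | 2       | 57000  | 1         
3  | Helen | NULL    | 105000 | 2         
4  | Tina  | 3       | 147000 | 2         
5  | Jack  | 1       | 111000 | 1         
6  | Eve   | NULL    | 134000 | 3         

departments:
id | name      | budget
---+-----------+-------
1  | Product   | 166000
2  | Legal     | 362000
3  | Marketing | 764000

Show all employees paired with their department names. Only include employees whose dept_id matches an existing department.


INNER JOIN keeps only employees rows whose dept_id matches an id in departments. Walk through each employee:
  - employee 1 (Aaron): dept_id=3 -> matches Marketing
  - employee 2 (Wendy): dept_id=2 -> matches Legal
  - employee 3 (Helen): dept_id=NULL, no match -> dropped
  - employee 4 (Tina): dept_id=3 -> matches Marketing
  - employee 5 (Jack): dept_id=1 -> matches Product
  - employee 6 (Eve): dept_id=NULL, no match -> dropped
So 2 of 6 rows are dropped.

SQL:
SELECT a.name, b.name AS department
FROM employees a
INNER JOIN departments b ON a.dept_id = b.id

Result:
name  | department
------+-----------
Aaron | Marketing 
Wendy | Legal     
Tina  | Marketing 
Jack  | Product   


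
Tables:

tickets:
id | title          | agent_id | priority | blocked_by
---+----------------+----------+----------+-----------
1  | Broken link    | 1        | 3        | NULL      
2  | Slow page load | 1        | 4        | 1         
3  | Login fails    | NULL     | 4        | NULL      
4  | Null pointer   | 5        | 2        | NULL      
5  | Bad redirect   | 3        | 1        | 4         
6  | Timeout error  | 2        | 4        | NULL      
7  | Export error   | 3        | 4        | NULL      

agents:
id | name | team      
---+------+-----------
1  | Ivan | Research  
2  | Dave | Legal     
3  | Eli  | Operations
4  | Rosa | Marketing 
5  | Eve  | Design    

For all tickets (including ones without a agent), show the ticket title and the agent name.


LEFT JOIN keeps every row from tickets (the left table); where agent_id has no match in agents, the agent columns become NULL. Walk through each ticket:
  - ticket 1 (Broken link): agent_id=1 -> matches Ivan
  - ticket 2 (Slow page load): agent_id=1 -> matches Ivan
  - ticket 3 (Login fails): agent_id=NULL, no match -> kept with NULL
  - ticket 4 (Null pointer): agent_id=5 -> matches Eve
  - ticket 5 (Bad redirect): agent_id=3 -> matches Eli
  - ticket 6 (Timeout error): agent_id=2 -> matches Dave
  - ticket 7 (Export error): agent_id=3 -> matches Eli
All 7 rows appear; 1 has NULL agent.

SQL:
SELECT a.title, b.name AS agent
FROM tickets a
LEFT JOIN agents b ON a.agent_id = b.id

Result:
title          | agent
---------------+------
Broken link    | Ivan 
Slow page load | Ivan 
Login fails    | NULL 
Null pointer   | Eve  
Bad redirect   | Eli  
Timeout error  | Dave 
Export error   | Eli  


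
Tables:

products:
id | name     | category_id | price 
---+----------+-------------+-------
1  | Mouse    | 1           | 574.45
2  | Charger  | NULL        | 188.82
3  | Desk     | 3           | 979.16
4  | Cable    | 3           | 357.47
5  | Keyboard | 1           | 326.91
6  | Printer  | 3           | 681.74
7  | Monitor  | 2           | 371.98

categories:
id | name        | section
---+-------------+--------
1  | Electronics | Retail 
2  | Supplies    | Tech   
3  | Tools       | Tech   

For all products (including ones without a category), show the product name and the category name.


LEFT JOIN keeps every row from products (the left table); where category_id has no match in categories, the category columns become NULL. Walk through each product:
  - product 1 (Mouse): category_id=1 -> matches Electronics
  - product 2 (Charger): category_id=NULL, no match -> kept with NULL
  - product 3 (Desk): category_id=3 -> matches Tools
  - product 4 (Cable): category_id=3 -> matches Tools
  - product 5 (Keyboard): category_id=1 -> matches Electronics
  - product 6 (Printer): category_id=3 -> matches Tools
  - product 7 (Monitor): category_id=2 -> matches Supplies
All 7 rows appear; 1 has NULL category.

SQL:
SELECT a.name, b.name AS category
FROM products a
LEFT JOIN categories b ON a.category_id = b.id

Result:
name     | category   
---------+------------
Mouse    | Electronics
Charger  | NULL       
Desk     | Tools      
Cable    | Tools      
Keyboard | Electronics
Printer  | Tools      
Monitor  | Supplies   


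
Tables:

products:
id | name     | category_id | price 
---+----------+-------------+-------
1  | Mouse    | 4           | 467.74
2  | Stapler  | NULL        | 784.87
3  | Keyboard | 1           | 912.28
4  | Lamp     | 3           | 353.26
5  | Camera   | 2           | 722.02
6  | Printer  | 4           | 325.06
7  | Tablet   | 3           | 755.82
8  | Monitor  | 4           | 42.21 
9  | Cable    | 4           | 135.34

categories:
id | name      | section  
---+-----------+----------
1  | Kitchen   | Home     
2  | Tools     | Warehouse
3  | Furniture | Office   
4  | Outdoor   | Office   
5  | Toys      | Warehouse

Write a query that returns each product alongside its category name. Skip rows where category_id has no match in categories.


INNER JOIN keeps only products rows whose category_id matches an id in categories. Walk through each product:
  - product 1 (Mouse): category_id=4 -> matches Outdoor
  - product 2 (Stapler): category_id=NULL, no match -> dropped
  - product 3 (Keyboard): category_id=1 -> matches Kitchen
  - product 4 (Lamp): category_id=3 -> matches Furniture
  - product 5 (Camera): category_id=2 -> matches Tools
  - product 6 (Printer): category_id=4 -> matches Outdoor
  - product 7 (Tablet): category_id=3 -> matches Furniture
  - product 8 (Monitor): category_id=4 -> matches Outdoor
  - product 9 (Cable): category_id=4 -> matches Outdoor
So 1 of 9 rows is dropped.

SQL:
SELECT a.name, b.name AS category
FROM products a
INNER JOIN categories b ON a.category_id = b.id

Result:
name     | category 
---------+----------
Mouse    | Outdoor  
Keyboard | Kitchen  
Lamp     | Furniture
Camera   | Tools    
Printer  | Outdoor  
Tablet   | Furniture
Monitor  | Outdoor  
Cable    | Outdoor  


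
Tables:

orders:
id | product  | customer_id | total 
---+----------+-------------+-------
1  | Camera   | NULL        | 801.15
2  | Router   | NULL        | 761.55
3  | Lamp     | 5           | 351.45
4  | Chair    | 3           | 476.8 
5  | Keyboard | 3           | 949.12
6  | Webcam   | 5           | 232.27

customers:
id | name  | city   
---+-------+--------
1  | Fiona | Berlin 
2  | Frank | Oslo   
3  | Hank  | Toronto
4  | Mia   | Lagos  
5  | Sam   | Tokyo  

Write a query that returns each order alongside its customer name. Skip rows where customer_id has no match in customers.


INNER JOIN keeps only orders rows whose customer_id matches an id in customers. Walk through each order:
  - order 1 (Camera): customer_id=NULL, no match -> dropped
  - order 2 (Router): customer_id=NULL, no match -> dropped
  - order 3 (Lamp): customer_id=5 -> matches Sam
  - order 4 (Chair): customer_id=3 -> matches Hank
  - order 5 (Keyboard): customer_id=3 -> matches Hank
  - order 6 (Webcam): customer_id=5 -> matches Sam
So 2 of 6 rows are dropped.

SQL:
SELECT a.product, b.name AS customer
FROM orders a
INNER JOIN customers b ON a.customer_id = b.id

Result:
product  | customer
---------+---------
Lamp     | Sam     
Chair    | Hank    
Keyboard | Hank    
Webcam   | Sam     


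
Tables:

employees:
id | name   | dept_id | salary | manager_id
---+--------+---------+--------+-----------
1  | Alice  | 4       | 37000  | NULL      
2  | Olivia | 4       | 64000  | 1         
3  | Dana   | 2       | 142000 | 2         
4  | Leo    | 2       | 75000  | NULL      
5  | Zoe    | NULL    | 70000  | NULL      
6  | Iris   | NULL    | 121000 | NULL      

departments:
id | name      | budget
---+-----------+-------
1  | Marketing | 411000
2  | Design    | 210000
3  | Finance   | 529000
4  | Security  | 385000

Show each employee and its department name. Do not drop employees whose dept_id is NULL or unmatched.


LEFT JOIN keeps every row from employees (the left table); where dept_id has no match in departments, the department columns become NULL. Walk through each employee:
  - employee 1 (Alice): dept_id=4 -> matches Security
  - employee 2 (Olivia): dept_id=4 -> matches Security
  - employee 3 (Dana): dept_id=2 -> matches Design
  - employee 4 (Leo): dept_id=2 -> matches Design
  - employee 5 (Zoe): dept_id=NULL, no match -> kept with NULL
  - employee 6 (Iris): dept_id=NULL, no match -> kept with NULL
All 6 rows appear; 2 have NULL department.

SQL:
SELECT a.name, b.name AS department
FROM employees a
LEFT JOIN departments b ON a.dept_id = b.id

Result:
name   | department
-------+-----------
Alice  | Security  
Olivia | Security  
Dana   | Design    
Leo    | Design    
Zoe    | NULL      
Iris   | NULL      


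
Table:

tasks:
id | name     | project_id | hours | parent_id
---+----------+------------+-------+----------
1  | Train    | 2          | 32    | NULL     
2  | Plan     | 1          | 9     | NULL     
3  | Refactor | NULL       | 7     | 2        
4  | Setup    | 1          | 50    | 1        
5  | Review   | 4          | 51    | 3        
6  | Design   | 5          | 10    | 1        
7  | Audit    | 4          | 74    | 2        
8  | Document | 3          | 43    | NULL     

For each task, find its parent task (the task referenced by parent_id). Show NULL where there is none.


This is a self-join: tasks is joined to a second copy of itself, matching each row's parent_id to another row's id. Use LEFT JOIN so rows with parent_id=NULL are kept.
  - task 1 (Train): parent_id=NULL -> NULL
  - task 2 (Plan): parent_id=NULL -> NULL
  - task 3 (Refactor): parent_id=2 -> Plan
  - task 4 (Setup): parent_id=1 -> Train
  - task 5 (Review): parent_id=3 -> Refactor
  - task 6 (Design): parent_id=1 -> Train
  - task 7 (Audit): parent_id=2 -> Plan
  - task 8 (Document): parent_id=NULL -> NULL

SQL:
SELECT a.name AS item, b.name AS parent
FROM tasks a
LEFT JOIN tasks b ON a.parent_id = b.id

Result:
item     | parent  
---------+---------
Train    | NULL    
Plan     | NULL    
Refactor | Plan    
Setup    | Train   
Review   | Refactor
Design   | Train   
Audit    | Plan    
Document | NULL    


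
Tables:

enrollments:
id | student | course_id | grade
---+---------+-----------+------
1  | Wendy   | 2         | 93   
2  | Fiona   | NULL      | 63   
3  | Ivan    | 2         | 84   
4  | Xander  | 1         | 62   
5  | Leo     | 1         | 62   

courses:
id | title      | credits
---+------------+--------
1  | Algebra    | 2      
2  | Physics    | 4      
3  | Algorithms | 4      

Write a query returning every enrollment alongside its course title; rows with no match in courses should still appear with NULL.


LEFT JOIN keeps every row from enrollments (the left table); where course_id has no match in courses, the course columns become NULL. Walk through each enrollment:
  - enrollment 1 (Wendy): course_id=2 -> matches Physics
  - enrollment 2 (Fiona): course_id=NULL, no match -> kept with NULL
  - enrollment 3 (Ivan): course_id=2 -> matches Physics
  - enrollment 4 (Xander): course_id=1 -> matches Algebra
  - enrollment 5 (Leo): course_id=1 -> matches Algebra
All 5 rows appear; 1 has NULL course.

SQL:
SELECT a.student, b.title AS course
FROM enrollments a
LEFT JOIN courses b ON a.course_id = b.id

Result:
student | course 
--------+--------
Wendy   | Physics
Fiona   | NULL   
Ivan    | Physics
Xander  | Algebra
Leo     | Algebra


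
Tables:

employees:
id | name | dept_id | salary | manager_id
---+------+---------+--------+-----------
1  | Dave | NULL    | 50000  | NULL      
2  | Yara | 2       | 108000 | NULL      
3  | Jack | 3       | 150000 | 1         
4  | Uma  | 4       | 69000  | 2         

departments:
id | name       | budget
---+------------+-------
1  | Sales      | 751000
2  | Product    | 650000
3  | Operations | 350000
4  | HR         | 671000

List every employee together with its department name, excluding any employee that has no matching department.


INNER JOIN keeps only employees rows whose dept_id matches an id in departments. Walk through each employee:
  - employee 1 (Dave): dept_id=NULL, no match -> dropped
  - employee 2 (Yara): dept_id=2 -> matches Product
  - employee 3 (Jack): dept_id=3 -> matches Operations
  - employee 4 (Uma): dept_id=4 -> matches HR
So 1 of 4 rows is dropped.

SQL:
SELECT a.name, b.name AS department
FROM employees a
INNER JOIN departments b ON a.dept_id = b.id

Result:
name | department
-----+-----------
Yara | Product   
Jack | Operations
Uma  | HR        


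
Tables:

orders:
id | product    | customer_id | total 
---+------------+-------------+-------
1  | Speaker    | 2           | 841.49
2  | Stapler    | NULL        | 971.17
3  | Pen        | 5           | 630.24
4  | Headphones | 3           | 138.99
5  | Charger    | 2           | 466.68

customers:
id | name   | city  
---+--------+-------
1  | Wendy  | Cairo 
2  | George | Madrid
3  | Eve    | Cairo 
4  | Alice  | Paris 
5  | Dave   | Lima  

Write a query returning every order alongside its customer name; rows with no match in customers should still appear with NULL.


LEFT JOIN keeps every row from orders (the left table); where customer_id has no match in customers, the customer columns become NULL. Walk through each order:
  - order 1 (Speaker): customer_id=2 -> matches George
  - order 2 (Stapler): customer_id=NULL, no match -> kept with NULL
  - order 3 (Pen): customer_id=5 -> matches Dave
  - order 4 (Headphones): customer_id=3 -> matches Eve
  - order 5 (Charger): customer_id=2 -> matches George
All 5 rows appear; 1 has NULL customer.

SQL:
SELECT a.product, b.name AS customer
FROM orders a
LEFT JOIN customers b ON a.customer_id = b.id

Result:
product    | customer
-----------+---------
Speaker    | George  
Stapler    | NULL    
Pen        | Dave    
Headphones | Eve     
Charger    | George  


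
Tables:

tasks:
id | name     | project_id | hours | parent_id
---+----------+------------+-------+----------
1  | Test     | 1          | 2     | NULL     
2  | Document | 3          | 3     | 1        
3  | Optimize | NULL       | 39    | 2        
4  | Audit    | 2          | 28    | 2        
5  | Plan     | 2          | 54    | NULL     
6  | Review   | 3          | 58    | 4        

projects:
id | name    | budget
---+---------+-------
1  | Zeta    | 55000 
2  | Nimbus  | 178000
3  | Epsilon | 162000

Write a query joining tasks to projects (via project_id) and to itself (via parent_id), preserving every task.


Two LEFT JOINs from the same base table tasks: one to projects via project_id, one to tasks itself via parent_id. Both are LEFT so every task is preserved.
Match against projects:
  - task 1 (Test): project_id=1 -> matches Zeta
  - task 2 (Document): project_id=3 -> matches Epsilon
  - task 3 (Optimize): project_id=NULL, no match -> kept with NULL
  - task 4 (Audit): project_id=2 -> matches Nimbus
  - task 5 (Plan): project_id=2 -> matches Nimbus
  - task 6 (Review): project_id=3 -> matches Epsilon
Match against tasks (self):
  - task 1 (Test): parent_id=NULL -> NULL
  - task 2 (Document): parent_id=1 -> Test
  - task 3 (Optimize): parent_id=2 -> Document
  - task 4 (Audit): parent_id=2 -> Document
  - task 5 (Plan): parent_id=NULL -> NULL
  - task 6 (Review): parent_id=4 -> Audit

SQL:
SELECT a.name, b.name AS project, c.name AS parent
FROM tasks a
LEFT JOIN projects b ON a.project_id = b.id
LEFT JOIN tasks c ON a.parent_id = c.id

Result:
name     | project | parent  
---------+---------+---------
Test     | Zeta    | NULL    
Document | Epsilon | Test    
Optimize | NULL    | Document
Audit    | Nimbus  | Document
Plan     | Nimbus  | NULL    
Review   | Epsilon | Audit   


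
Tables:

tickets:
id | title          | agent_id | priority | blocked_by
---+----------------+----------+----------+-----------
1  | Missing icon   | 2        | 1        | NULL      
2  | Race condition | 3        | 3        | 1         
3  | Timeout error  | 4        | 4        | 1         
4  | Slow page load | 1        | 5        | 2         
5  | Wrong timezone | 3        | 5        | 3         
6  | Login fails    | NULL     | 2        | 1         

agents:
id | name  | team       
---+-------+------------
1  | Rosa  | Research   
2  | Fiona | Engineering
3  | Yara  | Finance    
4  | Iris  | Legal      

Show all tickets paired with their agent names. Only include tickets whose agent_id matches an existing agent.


INNER JOIN keeps only tickets rows whose agent_id matches an id in agents. Walk through each ticket:
  - ticket 1 (Missing icon): agent_id=2 -> matches Fiona
  - ticket 2 (Race condition): agent_id=3 -> matches Yara
  - ticket 3 (Timeout error): agent_id=4 -> matches Iris
  - ticket 4 (Slow page load): agent_id=1 -> matches Rosa
  - ticket 5 (Wrong timezone): agent_id=3 -> matches Yara
  - ticket 6 (Login fails): agent_id=NULL, no match -> dropped
So 1 of 6 rows is dropped.

SQL:
SELECT a.title, b.name AS agent
FROM tickets a
INNER JOIN agents b ON a.agent_id = b.id

Result:
title          | agent
---------------+------
Missing icon   | Fiona
Race condition | Yara 
Timeout error  | Iris 
Slow page load | Rosa 
Wrong timezone | Yara 
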